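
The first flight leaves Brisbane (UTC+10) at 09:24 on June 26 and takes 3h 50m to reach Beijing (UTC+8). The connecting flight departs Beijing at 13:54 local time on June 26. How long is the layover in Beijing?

Convert departure to UTC: 09:24 − 10:00 = 23:24 UTC on Jun 25.
Add 3 hours 50 minutes flight time → 03:14 UTC (Jun 26).
Beijing is UTC+8:00, so local arrival = 03:14 + 8:00 = 11:14 on Jun 26.
Layover = 13:54 − 11:14 = 2 hours 40 minutes.

2 hours 40 minutes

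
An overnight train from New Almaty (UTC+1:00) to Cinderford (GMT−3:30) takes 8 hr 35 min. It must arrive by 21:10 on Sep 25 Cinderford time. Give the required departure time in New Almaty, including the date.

Target arrival in UTC: 21:10 + 3:30 = 00:40 on Sep 26.
Subtract 8 hours and 35 minutes → departure 16:05 UTC on Sep 25.
New Almaty is UTC+1:00: 16:05 + 1:00 = 17:05 on Sep 25.

17:05 on September 25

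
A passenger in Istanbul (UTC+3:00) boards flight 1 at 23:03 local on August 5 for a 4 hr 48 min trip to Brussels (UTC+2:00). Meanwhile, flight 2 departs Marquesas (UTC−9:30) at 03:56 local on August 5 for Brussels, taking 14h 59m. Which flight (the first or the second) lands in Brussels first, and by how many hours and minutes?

the first, by 3 hours 34 minutes

Flight 1 in UTC: 23:03 − 3:00 = 20:03 on Aug 5.
+4 hours 48 minutes → arrive 00:51 UTC on Aug 6.
Flight 2 in UTC: 03:56 + 9:30 = 13:26 on Aug 5.
+14 hours 59 minutes → arrive 04:25 UTC on Aug 6.
Flight 1 lands earlier by 3 hours 34 minutes.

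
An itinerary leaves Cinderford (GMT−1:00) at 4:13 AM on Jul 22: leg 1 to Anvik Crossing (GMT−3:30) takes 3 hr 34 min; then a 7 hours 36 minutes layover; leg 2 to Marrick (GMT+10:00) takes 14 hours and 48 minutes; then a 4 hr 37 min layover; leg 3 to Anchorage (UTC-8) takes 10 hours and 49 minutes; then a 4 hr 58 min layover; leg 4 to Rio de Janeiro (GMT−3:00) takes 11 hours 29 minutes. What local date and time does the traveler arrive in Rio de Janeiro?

12:04 PM on Jul 24

Convert departure to UTC: 4:13 AM + 1:00 = 5:13 AM UTC on Jul 22.
Add 3 hours and 34 minutes leg 1 → 8:47 AM UTC.
Add 7 hours 36 minutes layover in Anvik Crossing → 4:23 PM UTC.
Add 14 hours and 48 minutes leg 2 → 7:11 AM UTC (Jul 23).
Add 4 hours 37 minutes layover in Marrick → 11:48 AM UTC.
Add 10 hours and 49 minutes leg 3 → 10:37 PM UTC.
Add 4 hours and 58 minutes layover in Anchorage → 3:35 AM UTC (Jul 24).
Add 11 hours 29 minutes leg 4 → 3:04 PM UTC.
Rio de Janeiro is UTC−3:00, so local arrival = 3:04 PM − 3:00 = 12:04 PM on Jul 24.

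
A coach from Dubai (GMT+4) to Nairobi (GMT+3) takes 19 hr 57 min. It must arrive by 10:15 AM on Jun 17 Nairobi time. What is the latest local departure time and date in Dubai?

3:18 PM on Jun 16

Target arrival in UTC: 10:15 AM − 3:00 = 7:15 AM on Jun 17.
Subtract 19 hours and 57 minutes → departure 11:18 AM UTC on Jun 16.
Dubai is UTC+4:00: 11:18 AM + 4:00 = 3:18 PM on Jun 16.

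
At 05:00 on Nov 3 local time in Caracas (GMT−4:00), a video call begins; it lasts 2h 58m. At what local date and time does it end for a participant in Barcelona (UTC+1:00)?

12:58 on November 3

Convert start to UTC: 05:00 + 4:00 = 09:00 UTC on Nov 3.
Add 2 hours and 58 minutes duration → 11:58 UTC.
Barcelona is UTC+1:00, so local end time = 11:58 + 1:00 = 12:58 on Nov 3.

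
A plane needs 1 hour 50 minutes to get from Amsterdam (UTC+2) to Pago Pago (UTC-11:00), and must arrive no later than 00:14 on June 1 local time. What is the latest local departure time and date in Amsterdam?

Target arrival in UTC: 00:14 + 11:00 = 11:14 on Jun 1.
Subtract 1 hour 50 minutes → departure 09:24 UTC on Jun 1.
Amsterdam is UTC+2:00: 09:24 + 2:00 = 11:24 on Jun 1.

11:24 on Jun 1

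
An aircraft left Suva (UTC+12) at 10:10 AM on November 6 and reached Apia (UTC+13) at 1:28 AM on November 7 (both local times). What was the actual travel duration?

14 hours 18 minutes

Departure in UTC: 10:10 AM − 12:00 = 10:10 PM on Nov 5.
Arrival in UTC: 1:28 AM − 13:00 = 12:28 PM on Nov 6.
Elapsed = 12:28 PM − 10:10 PM (+1 day) = 14 hours 18 minutes.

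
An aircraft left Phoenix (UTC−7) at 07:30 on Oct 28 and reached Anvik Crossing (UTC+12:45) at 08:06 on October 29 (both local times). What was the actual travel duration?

Departure in UTC: 07:30 + 7:00 = 14:30 on Oct 28.
Arrival in UTC: 08:06 − 12:45 = 19:21 on Oct 28.
Elapsed = 19:21 − 14:30 = 4 hours 51 minutes.

4 hours 51 minutes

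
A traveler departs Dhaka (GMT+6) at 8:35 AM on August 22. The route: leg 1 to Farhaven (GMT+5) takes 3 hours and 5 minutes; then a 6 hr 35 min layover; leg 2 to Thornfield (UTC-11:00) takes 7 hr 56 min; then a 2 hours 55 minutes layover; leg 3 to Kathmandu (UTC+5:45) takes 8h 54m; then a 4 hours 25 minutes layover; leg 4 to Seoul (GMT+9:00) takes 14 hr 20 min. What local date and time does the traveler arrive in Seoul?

Convert departure to UTC: 8:35 AM − 6:00 = 2:35 AM UTC on Aug 22.
Add 3 hours 5 minutes leg 1 → 5:40 AM UTC.
Add 6 hours and 35 minutes layover in Farhaven → 12:15 PM UTC.
Add 7 hours 56 minutes leg 2 → 8:11 PM UTC.
Add 2 hours and 55 minutes layover in Thornfield → 11:06 PM UTC.
Add 8 hours and 54 minutes leg 3 → 8:00 AM UTC (Aug 23).
Add 4 hours 25 minutes layover in Kathmandu → 12:25 PM UTC.
Add 14 hours and 20 minutes leg 4 → 2:45 AM UTC (Aug 24).
Seoul is UTC+9:00, so local arrival = 2:45 AM + 9:00 = 11:45 AM on Aug 24.

11:45 AM on Aug 24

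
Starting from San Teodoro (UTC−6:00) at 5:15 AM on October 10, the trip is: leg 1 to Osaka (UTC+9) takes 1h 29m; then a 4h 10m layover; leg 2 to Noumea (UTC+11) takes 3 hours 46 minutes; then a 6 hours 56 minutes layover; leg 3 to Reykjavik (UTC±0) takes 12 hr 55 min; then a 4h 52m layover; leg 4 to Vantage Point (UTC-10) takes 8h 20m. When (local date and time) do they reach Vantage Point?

7:43 PM on October 11

Convert departure to UTC: 5:15 AM + 6:00 = 11:15 AM UTC on Oct 10.
Add 1 hour and 29 minutes leg 1 → 12:44 PM UTC.
Add 4 hours 10 minutes layover in Osaka → 4:54 PM UTC.
Add 3 hours and 46 minutes leg 2 → 8:40 PM UTC.
Add 6 hours 56 minutes layover in Noumea → 3:36 AM UTC (Oct 11).
Add 12 hours 55 minutes leg 3 → 4:31 PM UTC.
Add 4 hours and 52 minutes layover in Reykjavik → 9:23 PM UTC.
Add 8 hours and 20 minutes leg 4 → 5:43 AM UTC (Oct 12).
Vantage Point is UTC−10:00, so local arrival = 5:43 AM − 10:00 = 7:43 PM on Oct 11.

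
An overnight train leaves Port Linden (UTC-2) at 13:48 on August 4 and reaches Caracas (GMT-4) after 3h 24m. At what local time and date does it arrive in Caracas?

Caracas is 2:00 behind Port Linden.
After 3 hours and 24 minutes it is 17:12 in Port Linden.
Shift by the zone difference: 17:12 − 2:00 = 15:12 on Aug 4 in Caracas.

15:12 on August 4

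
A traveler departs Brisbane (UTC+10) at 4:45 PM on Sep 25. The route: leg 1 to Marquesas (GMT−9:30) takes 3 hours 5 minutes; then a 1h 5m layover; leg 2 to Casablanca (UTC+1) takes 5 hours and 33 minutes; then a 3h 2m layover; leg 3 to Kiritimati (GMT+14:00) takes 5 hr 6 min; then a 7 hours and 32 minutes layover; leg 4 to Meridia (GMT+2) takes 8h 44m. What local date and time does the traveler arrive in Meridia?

Convert departure to UTC: 4:45 PM − 10:00 = 6:45 AM UTC on Sep 25.
Add 3 hours and 5 minutes leg 1 → 9:50 AM UTC.
Add 1 hour 5 minutes layover in Marquesas → 10:55 AM UTC.
Add 5 hours 33 minutes leg 2 → 4:28 PM UTC.
Add 3 hours 2 minutes layover in Casablanca → 7:30 PM UTC.
Add 5 hours and 6 minutes leg 3 → 12:36 AM UTC (Sep 26).
Add 7 hours 32 minutes layover in Kiritimati → 8:08 AM UTC.
Add 8 hours and 44 minutes leg 4 → 4:52 PM UTC.
Meridia is UTC+2:00, so local arrival = 4:52 PM + 2:00 = 6:52 PM on Sep 26.

6:52 PM on Sep 26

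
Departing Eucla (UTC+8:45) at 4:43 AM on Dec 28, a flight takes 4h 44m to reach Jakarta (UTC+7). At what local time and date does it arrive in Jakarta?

Convert departure to UTC: 4:43 AM − 8:45 = 7:58 PM UTC on Dec 27.
Add 4 hours 44 minutes travel time → 12:42 AM UTC (Dec 28).
Jakarta is UTC+7:00, so local arrival = 12:42 AM + 7:00 = 7:42 AM on Dec 28.

7:42 AM on December 28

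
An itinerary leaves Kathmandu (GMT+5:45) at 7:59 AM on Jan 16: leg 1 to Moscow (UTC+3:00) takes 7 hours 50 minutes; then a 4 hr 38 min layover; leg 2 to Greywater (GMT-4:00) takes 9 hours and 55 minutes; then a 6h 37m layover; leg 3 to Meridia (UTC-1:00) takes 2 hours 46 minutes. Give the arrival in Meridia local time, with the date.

9:00 AM on Jan 17

Convert departure to UTC: 7:59 AM − 5:45 = 2:14 AM UTC on Jan 16.
Add 7 hours 50 minutes leg 1 → 10:04 AM UTC.
Add 4 hours 38 minutes layover in Moscow → 2:42 PM UTC.
Add 9 hours 55 minutes leg 2 → 12:37 AM UTC (Jan 17).
Add 6 hours and 37 minutes layover in Greywater → 7:14 AM UTC.
Add 2 hours and 46 minutes leg 3 → 10:00 AM UTC.
Meridia is UTC−1:00, so local arrival = 10:00 AM − 1:00 = 9:00 AM on Jan 17.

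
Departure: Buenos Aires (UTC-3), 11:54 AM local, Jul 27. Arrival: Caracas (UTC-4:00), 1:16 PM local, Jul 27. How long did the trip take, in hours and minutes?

2 hours 22 minutes

Departure in UTC: 11:54 AM + 3:00 = 2:54 PM on Jul 27.
Arrival in UTC: 1:16 PM + 4:00 = 5:16 PM on Jul 27.
Elapsed = 5:16 PM − 2:54 PM = 2 hours 22 minutes.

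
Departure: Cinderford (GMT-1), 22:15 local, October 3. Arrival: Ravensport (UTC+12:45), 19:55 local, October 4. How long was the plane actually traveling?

Ravensport is 13:45 ahead of Cinderford.
Clock-face elapsed time (ignoring zones) is 21 hours 40 minutes.
Actual elapsed = 21 hours 40 minutes − 13:45 = 7 hours 55 minutes.

7 hours 55 minutes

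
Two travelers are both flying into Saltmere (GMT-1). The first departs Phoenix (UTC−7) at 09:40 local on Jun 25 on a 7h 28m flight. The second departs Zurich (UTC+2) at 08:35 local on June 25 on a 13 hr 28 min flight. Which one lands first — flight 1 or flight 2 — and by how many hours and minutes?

the second, by 4 hours 5 minutes

Flight 1 in UTC: 09:40 + 7:00 = 16:40 on Jun 25.
+7 hours 28 minutes → arrive 00:08 UTC on Jun 26.
Flight 2 in UTC: 08:35 − 2:00 = 06:35 on Jun 25.
+13 hours 28 minutes → arrive 20:03 UTC on Jun 25.
Flight 2 lands earlier by 4 hours 5 minutes.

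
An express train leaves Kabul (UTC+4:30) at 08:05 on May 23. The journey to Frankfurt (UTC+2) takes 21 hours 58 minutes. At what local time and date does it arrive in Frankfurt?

03:33 on May 24

Convert departure to UTC: 08:05 − 4:30 = 03:35 UTC on May 23.
Add 21 hours and 58 minutes travel time → 01:33 UTC (May 24).
Frankfurt is UTC+2:00, so local arrival = 01:33 + 2:00 = 03:33 on May 24.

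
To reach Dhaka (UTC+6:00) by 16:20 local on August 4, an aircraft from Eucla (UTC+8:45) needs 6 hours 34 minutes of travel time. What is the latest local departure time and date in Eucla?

12:31 on August 4

Target arrival in UTC: 16:20 − 6:00 = 10:20 on Aug 4.
Subtract 6 hours and 34 minutes → departure 03:46 UTC on Aug 4.
Eucla is UTC+8:45: 03:46 + 8:45 = 12:31 on Aug 4.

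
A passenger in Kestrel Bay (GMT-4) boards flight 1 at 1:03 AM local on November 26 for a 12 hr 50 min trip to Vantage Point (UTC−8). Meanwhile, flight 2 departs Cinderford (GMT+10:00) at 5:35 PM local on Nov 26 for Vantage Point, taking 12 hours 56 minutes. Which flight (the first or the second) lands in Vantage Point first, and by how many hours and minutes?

the first, by 2 hours 38 minutes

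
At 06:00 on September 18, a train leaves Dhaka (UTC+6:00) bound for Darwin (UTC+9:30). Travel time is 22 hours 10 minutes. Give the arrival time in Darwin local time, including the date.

Convert departure to UTC: 06:00 − 6:00 = 00:00 UTC on Sep 18.
Add 22 hours 10 minutes travel time → 22:10 UTC.
Darwin is UTC+9:30, so local arrival = 22:10 + 9:30 = 07:40 on Sep 19.

07:40 on September 19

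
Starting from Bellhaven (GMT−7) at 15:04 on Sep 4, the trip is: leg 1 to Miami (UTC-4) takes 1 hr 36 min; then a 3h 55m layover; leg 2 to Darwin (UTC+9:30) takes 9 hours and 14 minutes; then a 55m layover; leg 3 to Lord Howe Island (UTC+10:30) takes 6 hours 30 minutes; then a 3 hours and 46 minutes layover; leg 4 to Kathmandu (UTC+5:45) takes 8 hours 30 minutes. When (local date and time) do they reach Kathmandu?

14:15 on September 6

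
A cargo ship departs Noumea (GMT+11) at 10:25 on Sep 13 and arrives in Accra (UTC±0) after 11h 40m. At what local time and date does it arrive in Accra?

Convert departure to UTC: 10:25 − 11:00 = 23:25 UTC on Sep 12.
Add 11 hours 40 minutes travel time → 11:05 UTC (Sep 13).
Accra is UTC+0, so local arrival is the same: 11:05 on Sep 13.

11:05 on September 13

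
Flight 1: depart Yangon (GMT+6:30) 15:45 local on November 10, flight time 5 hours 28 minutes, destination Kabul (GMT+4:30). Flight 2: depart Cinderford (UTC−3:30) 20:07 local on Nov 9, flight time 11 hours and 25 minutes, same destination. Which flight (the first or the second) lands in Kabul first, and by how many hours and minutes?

Flight 1 in UTC: 15:45 − 6:30 = 09:15 on Nov 10.
+5 hours and 28 minutes → arrive 14:43 UTC on Nov 10.
Flight 2 in UTC: 20:07 + 3:30 = 23:37 on Nov 9.
+11 hours 25 minutes → arrive 11:02 UTC on Nov 10.
Flight 2 lands earlier by 3 hours 41 minutes.

the second, by 3 hours 41 minutes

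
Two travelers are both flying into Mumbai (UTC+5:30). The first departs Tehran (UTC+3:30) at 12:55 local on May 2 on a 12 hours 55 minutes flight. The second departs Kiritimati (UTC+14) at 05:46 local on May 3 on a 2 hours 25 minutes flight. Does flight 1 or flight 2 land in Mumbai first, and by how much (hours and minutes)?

the second, by 4 hours 9 minutes

Flight 1 in UTC: 12:55 − 3:30 = 09:25 on May 2.
+12 hours 55 minutes → arrive 22:20 UTC on May 2.
Flight 2 in UTC: 05:46 − 14:00 = 15:46 on May 2.
+2 hours and 25 minutes → arrive 18:11 UTC on May 2.
Flight 2 lands earlier by 4 hours 9 minutes.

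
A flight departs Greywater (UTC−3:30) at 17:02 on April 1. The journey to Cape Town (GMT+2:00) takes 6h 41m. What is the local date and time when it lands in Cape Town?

Cape Town is 5:30 ahead of Greywater.
After 6 hours 41 minutes it is 23:43 in Greywater.
Shift by the zone difference: 23:43 + 5:30 = 05:13 on Apr 2 in Cape Town.

05:13 on April 2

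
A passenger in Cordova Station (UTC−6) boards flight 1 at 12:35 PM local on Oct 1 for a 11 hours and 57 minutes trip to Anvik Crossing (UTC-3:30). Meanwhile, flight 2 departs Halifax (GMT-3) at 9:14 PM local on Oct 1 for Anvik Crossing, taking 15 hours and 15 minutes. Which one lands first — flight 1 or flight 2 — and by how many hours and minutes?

the first, by 8 hours 57 minutes

Flight 1 in UTC: 12:35 PM + 6:00 = 6:35 PM on Oct 1.
+11 hours 57 minutes → arrive 6:32 AM UTC on Oct 2.
Flight 2 in UTC: 9:14 PM + 3:00 = 12:14 AM on Oct 2.
+15 hours 15 minutes → arrive 3:29 PM UTC on Oct 2.
Flight 1 lands earlier by 8 hours 57 minutes.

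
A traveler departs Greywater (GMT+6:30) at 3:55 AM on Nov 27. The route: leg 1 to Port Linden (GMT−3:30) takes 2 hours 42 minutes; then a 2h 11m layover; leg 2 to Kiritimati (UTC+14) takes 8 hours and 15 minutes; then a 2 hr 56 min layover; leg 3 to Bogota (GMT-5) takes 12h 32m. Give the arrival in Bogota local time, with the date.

Convert departure to UTC: 3:55 AM − 6:30 = 9:25 PM UTC on Nov 26.
Add 2 hours 42 minutes leg 1 → 12:07 AM UTC (Nov 27).
Add 2 hours and 11 minutes layover in Port Linden → 2:18 AM UTC.
Add 8 hours 15 minutes leg 2 → 10:33 AM UTC.
Add 2 hours 56 minutes layover in Kiritimati → 1:29 PM UTC.
Add 12 hours and 32 minutes leg 3 → 2:01 AM UTC (Nov 28).
Bogota is UTC−5:00, so local arrival = 2:01 AM − 5:00 = 9:01 PM on Nov 27.

9:01 PM on Nov 27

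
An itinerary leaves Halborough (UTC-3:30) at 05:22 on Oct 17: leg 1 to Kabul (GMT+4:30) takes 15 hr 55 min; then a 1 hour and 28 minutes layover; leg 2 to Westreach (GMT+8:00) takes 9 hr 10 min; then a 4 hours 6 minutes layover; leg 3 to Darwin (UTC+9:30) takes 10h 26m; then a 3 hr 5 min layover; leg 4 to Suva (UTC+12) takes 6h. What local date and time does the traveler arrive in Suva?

23:02 on October 19

Convert departure to UTC: 05:22 + 3:30 = 08:52 UTC on Oct 17.
Add 15 hours 55 minutes leg 1 → 00:47 UTC (Oct 18).
Add 1 hour and 28 minutes layover in Kabul → 02:15 UTC.
Add 9 hours and 10 minutes leg 2 → 11:25 UTC.
Add 4 hours 6 minutes layover in Westreach → 15:31 UTC.
Add 10 hours and 26 minutes leg 3 → 01:57 UTC (Oct 19).
Add 3 hours 5 minutes layover in Darwin → 05:02 UTC.
Add 6 hours leg 4 → 11:02 UTC.
Suva is UTC+12:00, so local arrival = 11:02 + 12:00 = 23:02 on Oct 19.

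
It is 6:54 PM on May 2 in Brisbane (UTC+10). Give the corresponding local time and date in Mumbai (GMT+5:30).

2:24 PM on May 2

In UTC: 6:54 PM − 10:00 = 8:54 AM on May 2.
Mumbai is UTC+5:30: 8:54 AM + 5:30 = 2:24 PM on May 2.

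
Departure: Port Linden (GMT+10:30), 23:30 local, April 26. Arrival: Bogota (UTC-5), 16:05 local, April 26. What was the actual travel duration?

8 hours 5 minutes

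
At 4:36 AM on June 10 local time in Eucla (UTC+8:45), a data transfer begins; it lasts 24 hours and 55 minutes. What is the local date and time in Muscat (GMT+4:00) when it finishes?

Convert start to UTC: 4:36 AM − 8:45 = 7:51 PM UTC on Jun 9.
Add 24 hours 55 minutes duration → 8:46 PM UTC (Jun 10).
Muscat is UTC+4:00, so local end time = 8:46 PM + 4:00 = 12:46 AM on Jun 11.

12:46 AM on Jun 11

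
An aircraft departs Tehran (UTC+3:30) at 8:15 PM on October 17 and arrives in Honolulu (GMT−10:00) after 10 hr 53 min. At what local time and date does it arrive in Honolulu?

Convert departure to UTC: 8:15 PM − 3:30 = 4:45 PM UTC on Oct 17.
Add 10 hours and 53 minutes travel time → 3:38 AM UTC (Oct 18).
Honolulu is UTC−10:00, so local arrival = 3:38 AM − 10:00 = 5:38 PM on Oct 17.

5:38 PM on October 17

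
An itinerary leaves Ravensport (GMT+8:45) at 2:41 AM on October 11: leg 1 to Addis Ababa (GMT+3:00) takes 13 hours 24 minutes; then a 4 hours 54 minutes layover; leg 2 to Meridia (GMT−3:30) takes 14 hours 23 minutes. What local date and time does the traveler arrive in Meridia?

Convert departure to UTC: 2:41 AM − 8:45 = 5:56 PM UTC on Oct 10.
Add 13 hours and 24 minutes leg 1 → 7:20 AM UTC (Oct 11).
Add 4 hours and 54 minutes layover in Addis Ababa → 12:14 PM UTC.
Add 14 hours 23 minutes leg 2 → 2:37 AM UTC (Oct 12).
Meridia is UTC−3:30, so local arrival = 2:37 AM − 3:30 = 11:07 PM on Oct 11.

11:07 PM on October 11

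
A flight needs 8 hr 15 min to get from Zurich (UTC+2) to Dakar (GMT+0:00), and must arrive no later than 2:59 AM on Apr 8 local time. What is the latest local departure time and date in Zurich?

8:44 PM on April 7

Target arrival is already UTC: 2:59 AM on Apr 8.
Subtract 8 hours and 15 minutes → departure 6:44 PM UTC on Apr 7.
Zurich is UTC+2:00: 6:44 PM + 2:00 = 8:44 PM on Apr 7.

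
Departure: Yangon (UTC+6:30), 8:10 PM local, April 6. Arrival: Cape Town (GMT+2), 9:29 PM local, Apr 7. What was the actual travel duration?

29 hours 49 minutes

Cape Town is 4:30 behind Yangon.
Clock-face elapsed time (ignoring zones) is 25 hours 19 minutes.
Actual elapsed = 25 hours 19 minutes + 4:30 = 29 hours 49 minutes.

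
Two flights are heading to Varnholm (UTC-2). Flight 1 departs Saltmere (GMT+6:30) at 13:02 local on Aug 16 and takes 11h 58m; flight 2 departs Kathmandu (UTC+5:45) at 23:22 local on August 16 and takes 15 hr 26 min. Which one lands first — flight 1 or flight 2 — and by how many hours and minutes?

Flight 1 in UTC: 13:02 − 6:30 = 06:32 on Aug 16.
+11 hours and 58 minutes → arrive 18:30 UTC on Aug 16.
Flight 2 in UTC: 23:22 − 5:45 = 17:37 on Aug 16.
+15 hours and 26 minutes → arrive 09:03 UTC on Aug 17.
Flight 1 lands earlier by 14 hours 33 minutes.

the first, by 14 hours 33 minutes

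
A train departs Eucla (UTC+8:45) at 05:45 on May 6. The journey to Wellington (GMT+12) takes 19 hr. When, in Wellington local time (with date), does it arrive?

04:00 on May 7

Wellington is 3:15 ahead of Eucla.
After 19 hours it is 00:45 (May 7) in Eucla.
Shift by the zone difference: 00:45 + 3:15 = 04:00 on May 7 in Wellington.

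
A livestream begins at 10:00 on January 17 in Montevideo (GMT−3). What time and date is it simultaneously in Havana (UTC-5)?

In UTC: 10:00 + 3:00 = 13:00 on Jan 17.
Havana is UTC−5:00: 13:00 − 5:00 = 08:00 on Jan 17.

08:00 on January 17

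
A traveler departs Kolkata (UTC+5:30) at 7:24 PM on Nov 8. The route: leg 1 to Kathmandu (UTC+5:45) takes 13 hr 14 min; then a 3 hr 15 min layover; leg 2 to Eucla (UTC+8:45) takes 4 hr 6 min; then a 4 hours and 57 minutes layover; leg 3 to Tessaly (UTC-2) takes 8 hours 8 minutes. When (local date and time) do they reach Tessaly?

9:34 PM on November 9

Convert departure to UTC: 7:24 PM − 5:30 = 1:54 PM UTC on Nov 8.
Add 13 hours 14 minutes leg 1 → 3:08 AM UTC (Nov 9).
Add 3 hours 15 minutes layover in Kathmandu → 6:23 AM UTC.
Add 4 hours and 6 minutes leg 2 → 10:29 AM UTC.
Add 4 hours and 57 minutes layover in Eucla → 3:26 PM UTC.
Add 8 hours and 8 minutes leg 3 → 11:34 PM UTC.
Tessaly is UTC−2:00, so local arrival = 11:34 PM − 2:00 = 9:34 PM on Nov 9.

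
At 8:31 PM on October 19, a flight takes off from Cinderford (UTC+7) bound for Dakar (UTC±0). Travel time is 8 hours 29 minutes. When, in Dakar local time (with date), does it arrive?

10:00 PM on October 19

Convert departure to UTC: 8:31 PM − 7:00 = 1:31 PM UTC on Oct 19.
Add 8 hours 29 minutes travel time → 10:00 PM UTC.
Dakar is UTC+0, so local arrival is the same: 10:00 PM on Oct 19.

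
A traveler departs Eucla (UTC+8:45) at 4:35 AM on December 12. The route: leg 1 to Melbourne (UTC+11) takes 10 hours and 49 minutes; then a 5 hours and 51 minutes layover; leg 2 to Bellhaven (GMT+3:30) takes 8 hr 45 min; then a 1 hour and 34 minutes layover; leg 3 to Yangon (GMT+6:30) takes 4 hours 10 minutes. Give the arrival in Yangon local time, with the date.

9:29 AM on December 13

Convert departure to UTC: 4:35 AM − 8:45 = 7:50 PM UTC on Dec 11.
Add 10 hours 49 minutes leg 1 → 6:39 AM UTC (Dec 12).
Add 5 hours 51 minutes layover in Melbourne → 12:30 PM UTC.
Add 8 hours 45 minutes leg 2 → 9:15 PM UTC.
Add 1 hour and 34 minutes layover in Bellhaven → 10:49 PM UTC.
Add 4 hours 10 minutes leg 3 → 2:59 AM UTC (Dec 13).
Yangon is UTC+6:30, so local arrival = 2:59 AM + 6:30 = 9:29 AM on Dec 13.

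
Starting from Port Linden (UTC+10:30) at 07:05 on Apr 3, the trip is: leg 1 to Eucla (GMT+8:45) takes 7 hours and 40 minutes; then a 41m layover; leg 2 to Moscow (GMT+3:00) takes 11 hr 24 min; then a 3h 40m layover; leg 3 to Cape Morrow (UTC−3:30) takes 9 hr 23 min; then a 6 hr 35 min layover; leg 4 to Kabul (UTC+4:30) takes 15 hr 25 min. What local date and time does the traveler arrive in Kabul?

07:53 on Apr 5

Convert departure to UTC: 07:05 − 10:30 = 20:35 UTC on Apr 2.
Add 7 hours and 40 minutes leg 1 → 04:15 UTC (Apr 3).
Add 41 minutes layover in Eucla → 04:56 UTC.
Add 11 hours and 24 minutes leg 2 → 16:20 UTC.
Add 3 hours and 40 minutes layover in Moscow → 20:00 UTC.
Add 9 hours 23 minutes leg 3 → 05:23 UTC (Apr 4).
Add 6 hours and 35 minutes layover in Cape Morrow → 11:58 UTC.
Add 15 hours 25 minutes leg 4 → 03:23 UTC (Apr 5).
Kabul is UTC+4:30, so local arrival = 03:23 + 4:30 = 07:53 on Apr 5.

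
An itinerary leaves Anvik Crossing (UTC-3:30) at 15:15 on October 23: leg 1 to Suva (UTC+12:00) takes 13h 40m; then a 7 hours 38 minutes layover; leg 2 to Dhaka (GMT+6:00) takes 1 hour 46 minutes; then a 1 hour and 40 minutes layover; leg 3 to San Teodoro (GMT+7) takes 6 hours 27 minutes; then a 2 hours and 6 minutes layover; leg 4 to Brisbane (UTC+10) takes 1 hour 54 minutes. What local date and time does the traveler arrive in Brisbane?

Convert departure to UTC: 15:15 + 3:30 = 18:45 UTC on Oct 23.
Add 13 hours 40 minutes leg 1 → 08:25 UTC (Oct 24).
Add 7 hours 38 minutes layover in Suva → 16:03 UTC.
Add 1 hour 46 minutes leg 2 → 17:49 UTC.
Add 1 hour and 40 minutes layover in Dhaka → 19:29 UTC.
Add 6 hours and 27 minutes leg 3 → 01:56 UTC (Oct 25).
Add 2 hours and 6 minutes layover in San Teodoro → 04:02 UTC.
Add 1 hour and 54 minutes leg 4 → 05:56 UTC.
Brisbane is UTC+10:00, so local arrival = 05:56 + 10:00 = 15:56 on Oct 25.

15:56 on Oct 25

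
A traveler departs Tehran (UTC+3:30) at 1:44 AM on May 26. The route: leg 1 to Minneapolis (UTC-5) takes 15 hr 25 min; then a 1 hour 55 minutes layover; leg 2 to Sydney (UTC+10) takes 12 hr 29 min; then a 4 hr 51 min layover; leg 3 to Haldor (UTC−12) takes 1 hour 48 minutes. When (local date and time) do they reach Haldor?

10:42 PM on May 26

Convert departure to UTC: 1:44 AM − 3:30 = 10:14 PM UTC on May 25.
Add 15 hours and 25 minutes leg 1 → 1:39 PM UTC (May 26).
Add 1 hour and 55 minutes layover in Minneapolis → 3:34 PM UTC.
Add 12 hours and 29 minutes leg 2 → 4:03 AM UTC (May 27).
Add 4 hours and 51 minutes layover in Sydney → 8:54 AM UTC.
Add 1 hour and 48 minutes leg 3 → 10:42 AM UTC.
Haldor is UTC−12:00, so local arrival = 10:42 AM − 12:00 = 10:42 PM on May 26.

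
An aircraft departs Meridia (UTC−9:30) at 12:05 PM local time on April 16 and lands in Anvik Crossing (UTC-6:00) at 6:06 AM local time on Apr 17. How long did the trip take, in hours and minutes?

14 hours 31 minutes

Departure in UTC: 12:05 PM + 9:30 = 9:35 PM on Apr 16.
Arrival in UTC: 6:06 AM + 6:00 = 12:06 PM on Apr 17.
Elapsed = 12:06 PM − 9:35 PM (+1 day) = 14 hours 31 minutes.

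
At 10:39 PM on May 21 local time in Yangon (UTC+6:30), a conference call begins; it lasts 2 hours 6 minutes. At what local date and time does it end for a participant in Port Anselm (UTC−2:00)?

4:15 PM on May 21

Port Anselm is 8:30 behind Yangon.
After 2 hours 6 minutes it is 12:45 AM (May 22) in Yangon.
Shift by the zone difference: 12:45 AM − 8:30 = 4:15 PM on May 21 in Port Anselm.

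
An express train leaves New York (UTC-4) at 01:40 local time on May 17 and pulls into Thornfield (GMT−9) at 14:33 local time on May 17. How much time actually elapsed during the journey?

17 hours 53 minutes

Departure in UTC: 01:40 + 4:00 = 05:40 on May 17.
Arrival in UTC: 14:33 + 9:00 = 23:33 on May 17.
Elapsed = 23:33 − 05:40 = 17 hours 53 minutes.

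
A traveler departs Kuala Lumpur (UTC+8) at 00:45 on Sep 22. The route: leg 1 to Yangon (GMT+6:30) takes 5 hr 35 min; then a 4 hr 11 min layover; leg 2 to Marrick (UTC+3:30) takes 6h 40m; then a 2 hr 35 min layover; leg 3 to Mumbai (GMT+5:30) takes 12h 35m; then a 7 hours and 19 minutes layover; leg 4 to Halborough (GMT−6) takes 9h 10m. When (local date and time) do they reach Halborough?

Convert departure to UTC: 00:45 − 8:00 = 16:45 UTC on Sep 21.
Add 5 hours 35 minutes leg 1 → 22:20 UTC.
Add 4 hours 11 minutes layover in Yangon → 02:31 UTC (Sep 22).
Add 6 hours and 40 minutes leg 2 → 09:11 UTC.
Add 2 hours 35 minutes layover in Marrick → 11:46 UTC.
Add 12 hours and 35 minutes leg 3 → 00:21 UTC (Sep 23).
Add 7 hours 19 minutes layover in Mumbai → 07:40 UTC.
Add 9 hours 10 minutes leg 4 → 16:50 UTC.
Halborough is UTC−6:00, so local arrival = 16:50 − 6:00 = 10:50 on Sep 23.

10:50 on September 23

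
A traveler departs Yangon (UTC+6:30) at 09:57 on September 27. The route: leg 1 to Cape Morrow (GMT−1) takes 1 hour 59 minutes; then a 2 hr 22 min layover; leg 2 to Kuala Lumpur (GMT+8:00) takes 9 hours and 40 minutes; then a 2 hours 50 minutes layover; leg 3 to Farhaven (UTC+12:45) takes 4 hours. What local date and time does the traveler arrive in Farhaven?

Convert departure to UTC: 09:57 − 6:30 = 03:27 UTC on Sep 27.
Add 1 hour 59 minutes leg 1 → 05:26 UTC.
Add 2 hours and 22 minutes layover in Cape Morrow → 07:48 UTC.
Add 9 hours and 40 minutes leg 2 → 17:28 UTC.
Add 2 hours and 50 minutes layover in Kuala Lumpur → 20:18 UTC.
Add 4 hours leg 3 → 00:18 UTC (Sep 28).
Farhaven is UTC+12:45, so local arrival = 00:18 + 12:45 = 13:03 on Sep 28.

13:03 on September 28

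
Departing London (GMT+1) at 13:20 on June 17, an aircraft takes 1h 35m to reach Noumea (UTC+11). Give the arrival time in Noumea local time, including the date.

00:55 on June 18

Convert departure to UTC: 13:20 − 1:00 = 12:20 UTC on Jun 17.
Add 1 hour 35 minutes travel time → 13:55 UTC.
Noumea is UTC+11:00, so local arrival = 13:55 + 11:00 = 00:55 on Jun 18.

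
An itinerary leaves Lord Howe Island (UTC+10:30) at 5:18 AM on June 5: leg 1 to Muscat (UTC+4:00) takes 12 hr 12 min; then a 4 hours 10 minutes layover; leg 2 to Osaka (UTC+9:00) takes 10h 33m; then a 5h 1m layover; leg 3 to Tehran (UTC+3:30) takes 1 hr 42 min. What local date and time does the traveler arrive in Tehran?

Convert departure to UTC: 5:18 AM − 10:30 = 6:48 PM UTC on Jun 4.
Add 12 hours and 12 minutes leg 1 → 7:00 AM UTC (Jun 5).
Add 4 hours and 10 minutes layover in Muscat → 11:10 AM UTC.
Add 10 hours 33 minutes leg 2 → 9:43 PM UTC.
Add 5 hours 1 minute layover in Osaka → 2:44 AM UTC (Jun 6).
Add 1 hour 42 minutes leg 3 → 4:26 AM UTC.
Tehran is UTC+3:30, so local arrival = 4:26 AM + 3:30 = 7:56 AM on Jun 6.

7:56 AM on June 6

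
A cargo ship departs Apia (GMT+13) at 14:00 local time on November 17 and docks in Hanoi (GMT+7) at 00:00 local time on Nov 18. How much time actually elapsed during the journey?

Departure in UTC: 14:00 − 13:00 = 01:00 on Nov 17.
Arrival in UTC: 00:00 − 7:00 = 17:00 on Nov 17.
Elapsed = 17:00 − 01:00 = 16 hours.

16 hours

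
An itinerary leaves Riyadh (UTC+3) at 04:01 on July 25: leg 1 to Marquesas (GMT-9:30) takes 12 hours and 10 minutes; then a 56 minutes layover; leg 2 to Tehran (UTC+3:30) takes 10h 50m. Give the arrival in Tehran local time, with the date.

04:27 on July 26

Convert departure to UTC: 04:01 − 3:00 = 01:01 UTC on Jul 25.
Add 12 hours and 10 minutes leg 1 → 13:11 UTC.
Add 56 minutes layover in Marquesas → 14:07 UTC.
Add 10 hours and 50 minutes leg 2 → 00:57 UTC (Jul 26).
Tehran is UTC+3:30, so local arrival = 00:57 + 3:30 = 04:27 on Jul 26.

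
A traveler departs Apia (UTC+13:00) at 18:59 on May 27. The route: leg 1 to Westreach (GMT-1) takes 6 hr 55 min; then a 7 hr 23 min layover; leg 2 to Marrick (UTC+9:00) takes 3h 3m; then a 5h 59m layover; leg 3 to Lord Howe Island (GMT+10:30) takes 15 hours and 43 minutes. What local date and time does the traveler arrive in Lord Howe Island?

07:32 on May 29

Convert departure to UTC: 18:59 − 13:00 = 05:59 UTC on May 27.
Add 6 hours and 55 minutes leg 1 → 12:54 UTC.
Add 7 hours 23 minutes layover in Westreach → 20:17 UTC.
Add 3 hours 3 minutes leg 2 → 23:20 UTC.
Add 5 hours and 59 minutes layover in Marrick → 05:19 UTC (May 28).
Add 15 hours 43 minutes leg 3 → 21:02 UTC.
Lord Howe Island is UTC+10:30, so local arrival = 21:02 + 10:30 = 07:32 on May 29.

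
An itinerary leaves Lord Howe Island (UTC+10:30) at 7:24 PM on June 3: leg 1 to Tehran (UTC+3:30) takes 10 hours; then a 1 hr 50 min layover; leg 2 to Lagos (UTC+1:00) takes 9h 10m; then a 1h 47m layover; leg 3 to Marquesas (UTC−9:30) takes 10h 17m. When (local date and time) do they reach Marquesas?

Convert departure to UTC: 7:24 PM − 10:30 = 8:54 AM UTC on Jun 3.
Add 10 hours leg 1 → 6:54 PM UTC.
Add 1 hour 50 minutes layover in Tehran → 8:44 PM UTC.
Add 9 hours 10 minutes leg 2 → 5:54 AM UTC (Jun 4).
Add 1 hour and 47 minutes layover in Lagos → 7:41 AM UTC.
Add 10 hours and 17 minutes leg 3 → 5:58 PM UTC.
Marquesas is UTC−9:30, so local arrival = 5:58 PM − 9:30 = 8:28 AM on Jun 4.

8:28 AM on June 4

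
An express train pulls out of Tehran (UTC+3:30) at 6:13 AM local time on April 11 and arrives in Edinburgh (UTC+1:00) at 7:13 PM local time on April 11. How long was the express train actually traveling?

15 hours 30 minutes

Edinburgh is 2:30 behind Tehran.
Clock-face elapsed time (ignoring zones) is 13 hours.
Actual elapsed = 13 hours + 2:30 = 15 hours 30 minutes.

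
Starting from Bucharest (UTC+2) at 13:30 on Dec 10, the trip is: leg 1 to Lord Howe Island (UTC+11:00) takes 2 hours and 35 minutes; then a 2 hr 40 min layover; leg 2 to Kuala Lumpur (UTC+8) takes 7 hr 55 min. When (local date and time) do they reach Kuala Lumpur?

Convert departure to UTC: 13:30 − 2:00 = 11:30 UTC on Dec 10.
Add 2 hours and 35 minutes leg 1 → 14:05 UTC.
Add 2 hours 40 minutes layover in Lord Howe Island → 16:45 UTC.
Add 7 hours 55 minutes leg 2 → 00:40 UTC (Dec 11).
Kuala Lumpur is UTC+8:00, so local arrival = 00:40 + 8:00 = 08:40 on Dec 11.

08:40 on December 11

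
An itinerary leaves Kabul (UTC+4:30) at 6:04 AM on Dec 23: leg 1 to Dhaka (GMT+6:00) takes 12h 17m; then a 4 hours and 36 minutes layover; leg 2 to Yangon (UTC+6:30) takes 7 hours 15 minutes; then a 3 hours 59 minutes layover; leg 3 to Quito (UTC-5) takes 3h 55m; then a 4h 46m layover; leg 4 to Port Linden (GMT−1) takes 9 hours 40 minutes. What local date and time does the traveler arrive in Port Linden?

11:02 PM on Dec 24

Convert departure to UTC: 6:04 AM − 4:30 = 1:34 AM UTC on Dec 23.
Add 12 hours and 17 minutes leg 1 → 1:51 PM UTC.
Add 4 hours 36 minutes layover in Dhaka → 6:27 PM UTC.
Add 7 hours 15 minutes leg 2 → 1:42 AM UTC (Dec 24).
Add 3 hours and 59 minutes layover in Yangon → 5:41 AM UTC.
Add 3 hours 55 minutes leg 3 → 9:36 AM UTC.
Add 4 hours 46 minutes layover in Quito → 2:22 PM UTC.
Add 9 hours and 40 minutes leg 4 → 12:02 AM UTC (Dec 25).
Port Linden is UTC−1:00, so local arrival = 12:02 AM − 1:00 = 11:02 PM on Dec 24.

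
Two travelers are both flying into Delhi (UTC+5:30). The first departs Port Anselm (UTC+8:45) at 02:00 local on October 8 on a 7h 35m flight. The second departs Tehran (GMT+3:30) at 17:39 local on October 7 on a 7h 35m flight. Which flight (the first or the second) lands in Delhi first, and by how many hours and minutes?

the second, by 3 hours 6 minutes

Flight 1 in UTC: 02:00 − 8:45 = 17:15 on Oct 7.
+7 hours and 35 minutes → arrive 00:50 UTC on Oct 8.
Flight 2 in UTC: 17:39 − 3:30 = 14:09 on Oct 7.
+7 hours and 35 minutes → arrive 21:44 UTC on Oct 7.
Flight 2 lands earlier by 3 hours 6 minutes.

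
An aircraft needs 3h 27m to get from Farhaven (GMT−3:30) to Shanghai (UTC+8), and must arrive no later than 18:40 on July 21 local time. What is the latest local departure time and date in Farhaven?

Target arrival in UTC: 18:40 − 8:00 = 10:40 on Jul 21.
Subtract 3 hours and 27 minutes → departure 07:13 UTC on Jul 21.
Farhaven is UTC−3:30: 07:13 − 3:30 = 03:43 on Jul 21.

03:43 on July 21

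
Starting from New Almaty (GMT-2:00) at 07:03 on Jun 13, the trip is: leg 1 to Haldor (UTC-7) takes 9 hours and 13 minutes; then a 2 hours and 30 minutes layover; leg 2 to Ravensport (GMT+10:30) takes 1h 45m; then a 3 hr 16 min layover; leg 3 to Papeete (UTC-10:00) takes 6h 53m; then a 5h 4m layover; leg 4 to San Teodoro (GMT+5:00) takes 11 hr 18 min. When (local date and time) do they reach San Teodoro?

Convert departure to UTC: 07:03 + 2:00 = 09:03 UTC on Jun 13.
Add 9 hours 13 minutes leg 1 → 18:16 UTC.
Add 2 hours 30 minutes layover in Haldor → 20:46 UTC.
Add 1 hour 45 minutes leg 2 → 22:31 UTC.
Add 3 hours and 16 minutes layover in Ravensport → 01:47 UTC (Jun 14).
Add 6 hours and 53 minutes leg 3 → 08:40 UTC.
Add 5 hours and 4 minutes layover in Papeete → 13:44 UTC.
Add 11 hours and 18 minutes leg 4 → 01:02 UTC (Jun 15).
San Teodoro is UTC+5:00, so local arrival = 01:02 + 5:00 = 06:02 on Jun 15.

06:02 on June 15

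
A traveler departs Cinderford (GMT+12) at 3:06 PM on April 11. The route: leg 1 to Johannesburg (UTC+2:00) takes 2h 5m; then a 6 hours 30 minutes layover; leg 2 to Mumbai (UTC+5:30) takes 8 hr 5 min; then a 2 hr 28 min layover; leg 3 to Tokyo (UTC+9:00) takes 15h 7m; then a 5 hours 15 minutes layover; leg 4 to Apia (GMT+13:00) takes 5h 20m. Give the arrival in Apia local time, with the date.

Convert departure to UTC: 3:06 PM − 12:00 = 3:06 AM UTC on Apr 11.
Add 2 hours and 5 minutes leg 1 → 5:11 AM UTC.
Add 6 hours and 30 minutes layover in Johannesburg → 11:41 AM UTC.
Add 8 hours 5 minutes leg 2 → 7:46 PM UTC.
Add 2 hours 28 minutes layover in Mumbai → 10:14 PM UTC.
Add 15 hours and 7 minutes leg 3 → 1:21 PM UTC (Apr 12).
Add 5 hours and 15 minutes layover in Tokyo → 6:36 PM UTC.
Add 5 hours and 20 minutes leg 4 → 11:56 PM UTC.
Apia is UTC+13:00, so local arrival = 11:56 PM + 13:00 = 12:56 PM on Apr 13.

12:56 PM on April 13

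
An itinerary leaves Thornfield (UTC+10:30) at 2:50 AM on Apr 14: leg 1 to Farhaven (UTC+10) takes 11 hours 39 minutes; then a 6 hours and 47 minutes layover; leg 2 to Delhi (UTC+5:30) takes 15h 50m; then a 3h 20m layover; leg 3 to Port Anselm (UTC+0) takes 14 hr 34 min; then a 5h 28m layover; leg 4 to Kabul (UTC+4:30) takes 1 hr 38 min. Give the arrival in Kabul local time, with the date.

8:06 AM on April 16

Convert departure to UTC: 2:50 AM − 10:30 = 4:20 PM UTC on Apr 13.
Add 11 hours and 39 minutes leg 1 → 3:59 AM UTC (Apr 14).
Add 6 hours 47 minutes layover in Farhaven → 10:46 AM UTC.
Add 15 hours and 50 minutes leg 2 → 2:36 AM UTC (Apr 15).
Add 3 hours and 20 minutes layover in Delhi → 5:56 AM UTC.
Add 14 hours 34 minutes leg 3 → 8:30 PM UTC.
Add 5 hours and 28 minutes layover in Port Anselm → 1:58 AM UTC (Apr 16).
Add 1 hour and 38 minutes leg 4 → 3:36 AM UTC.
Kabul is UTC+4:30, so local arrival = 3:36 AM + 4:30 = 8:06 AM on Apr 16.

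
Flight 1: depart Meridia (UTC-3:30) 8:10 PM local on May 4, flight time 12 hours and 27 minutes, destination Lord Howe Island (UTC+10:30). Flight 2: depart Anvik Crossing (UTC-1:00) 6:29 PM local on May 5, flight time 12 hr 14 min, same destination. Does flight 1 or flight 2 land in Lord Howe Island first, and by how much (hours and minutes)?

the first, by 19 hours 36 minutes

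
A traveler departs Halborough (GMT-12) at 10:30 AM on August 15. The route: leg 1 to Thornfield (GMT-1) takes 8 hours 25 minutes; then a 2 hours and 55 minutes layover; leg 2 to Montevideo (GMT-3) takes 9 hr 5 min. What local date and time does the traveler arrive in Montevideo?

3:55 PM on Aug 16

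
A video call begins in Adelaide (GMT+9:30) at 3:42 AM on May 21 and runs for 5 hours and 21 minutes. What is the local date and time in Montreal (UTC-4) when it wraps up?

Montreal is 13:30 behind Adelaide.
After 5 hours 21 minutes it is 9:03 AM in Adelaide.
Shift by the zone difference: 9:03 AM − 13:30 = 7:33 PM on May 20 in Montreal.

7:33 PM on May 20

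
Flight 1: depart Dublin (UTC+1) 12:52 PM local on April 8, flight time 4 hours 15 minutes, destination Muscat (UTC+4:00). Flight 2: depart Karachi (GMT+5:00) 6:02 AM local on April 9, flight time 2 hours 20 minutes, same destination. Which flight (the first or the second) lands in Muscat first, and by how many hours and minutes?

the first, by 11 hours 15 minutes

Flight 1 in UTC: 12:52 PM − 1:00 = 11:52 AM on Apr 8.
+4 hours 15 minutes → arrive 4:07 PM UTC on Apr 8.
Flight 2 in UTC: 6:02 AM − 5:00 = 1:02 AM on Apr 9.
+2 hours 20 minutes → arrive 3:22 AM UTC on Apr 9.
Flight 1 lands earlier by 11 hours 15 minutes.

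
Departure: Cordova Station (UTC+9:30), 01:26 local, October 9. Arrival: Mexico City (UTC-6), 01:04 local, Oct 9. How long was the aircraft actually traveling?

Departure in UTC: 01:26 − 9:30 = 15:56 on Oct 8.
Arrival in UTC: 01:04 + 6:00 = 07:04 on Oct 9.
Elapsed = 07:04 − 15:56 (+1 day) = 15 hours 8 minutes.

15 hours 8 minutes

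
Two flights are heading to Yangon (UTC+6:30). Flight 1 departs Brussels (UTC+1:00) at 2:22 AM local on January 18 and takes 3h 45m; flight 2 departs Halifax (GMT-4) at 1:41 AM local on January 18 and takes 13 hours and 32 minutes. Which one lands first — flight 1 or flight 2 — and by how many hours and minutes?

the first, by 14 hours 6 minutes

Flight 1 in UTC: 2:22 AM − 1:00 = 1:22 AM on Jan 18.
+3 hours and 45 minutes → arrive 5:07 AM UTC on Jan 18.
Flight 2 in UTC: 1:41 AM + 4:00 = 5:41 AM on Jan 18.
+13 hours 32 minutes → arrive 7:13 PM UTC on Jan 18.
Flight 1 lands earlier by 14 hours 6 minutes.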